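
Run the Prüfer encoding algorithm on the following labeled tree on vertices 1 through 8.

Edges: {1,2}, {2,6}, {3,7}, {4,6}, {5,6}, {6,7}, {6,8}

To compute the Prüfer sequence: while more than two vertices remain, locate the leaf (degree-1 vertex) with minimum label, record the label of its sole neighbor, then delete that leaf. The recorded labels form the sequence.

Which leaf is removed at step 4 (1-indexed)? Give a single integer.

Answer: 4

Derivation:
Step 1: current leaves = {1,3,4,5,8}. Remove leaf 1 (neighbor: 2).
Step 2: current leaves = {2,3,4,5,8}. Remove leaf 2 (neighbor: 6).
Step 3: current leaves = {3,4,5,8}. Remove leaf 3 (neighbor: 7).
Step 4: current leaves = {4,5,7,8}. Remove leaf 4 (neighbor: 6).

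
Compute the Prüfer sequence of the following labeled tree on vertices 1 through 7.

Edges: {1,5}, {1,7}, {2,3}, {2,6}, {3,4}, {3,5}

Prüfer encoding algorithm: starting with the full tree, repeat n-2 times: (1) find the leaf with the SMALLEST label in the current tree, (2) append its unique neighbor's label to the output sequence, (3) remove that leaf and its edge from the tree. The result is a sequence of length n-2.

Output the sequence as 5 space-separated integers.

Step 1: leaves = {4,6,7}. Remove smallest leaf 4, emit neighbor 3.
Step 2: leaves = {6,7}. Remove smallest leaf 6, emit neighbor 2.
Step 3: leaves = {2,7}. Remove smallest leaf 2, emit neighbor 3.
Step 4: leaves = {3,7}. Remove smallest leaf 3, emit neighbor 5.
Step 5: leaves = {5,7}. Remove smallest leaf 5, emit neighbor 1.
Done: 2 vertices remain (1, 7). Sequence = [3 2 3 5 1]

Answer: 3 2 3 5 1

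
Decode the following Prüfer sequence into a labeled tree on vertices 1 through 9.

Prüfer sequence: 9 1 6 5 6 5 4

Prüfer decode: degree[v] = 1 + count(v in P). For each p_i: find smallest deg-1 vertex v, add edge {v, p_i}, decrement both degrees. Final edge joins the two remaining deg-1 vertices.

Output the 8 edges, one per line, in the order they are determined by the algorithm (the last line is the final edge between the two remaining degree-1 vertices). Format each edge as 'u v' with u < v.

Initial degrees: {1:2, 2:1, 3:1, 4:2, 5:3, 6:3, 7:1, 8:1, 9:2}
Step 1: smallest deg-1 vertex = 2, p_1 = 9. Add edge {2,9}. Now deg[2]=0, deg[9]=1.
Step 2: smallest deg-1 vertex = 3, p_2 = 1. Add edge {1,3}. Now deg[3]=0, deg[1]=1.
Step 3: smallest deg-1 vertex = 1, p_3 = 6. Add edge {1,6}. Now deg[1]=0, deg[6]=2.
Step 4: smallest deg-1 vertex = 7, p_4 = 5. Add edge {5,7}. Now deg[7]=0, deg[5]=2.
Step 5: smallest deg-1 vertex = 8, p_5 = 6. Add edge {6,8}. Now deg[8]=0, deg[6]=1.
Step 6: smallest deg-1 vertex = 6, p_6 = 5. Add edge {5,6}. Now deg[6]=0, deg[5]=1.
Step 7: smallest deg-1 vertex = 5, p_7 = 4. Add edge {4,5}. Now deg[5]=0, deg[4]=1.
Final: two remaining deg-1 vertices are 4, 9. Add edge {4,9}.

Answer: 2 9
1 3
1 6
5 7
6 8
5 6
4 5
4 9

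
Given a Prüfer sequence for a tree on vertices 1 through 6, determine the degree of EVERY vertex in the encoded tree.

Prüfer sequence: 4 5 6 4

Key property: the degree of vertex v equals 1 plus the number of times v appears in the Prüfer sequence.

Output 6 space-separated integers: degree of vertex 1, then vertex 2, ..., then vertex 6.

p_1 = 4: count[4] becomes 1
p_2 = 5: count[5] becomes 1
p_3 = 6: count[6] becomes 1
p_4 = 4: count[4] becomes 2
Degrees (1 + count): deg[1]=1+0=1, deg[2]=1+0=1, deg[3]=1+0=1, deg[4]=1+2=3, deg[5]=1+1=2, deg[6]=1+1=2

Answer: 1 1 1 3 2 2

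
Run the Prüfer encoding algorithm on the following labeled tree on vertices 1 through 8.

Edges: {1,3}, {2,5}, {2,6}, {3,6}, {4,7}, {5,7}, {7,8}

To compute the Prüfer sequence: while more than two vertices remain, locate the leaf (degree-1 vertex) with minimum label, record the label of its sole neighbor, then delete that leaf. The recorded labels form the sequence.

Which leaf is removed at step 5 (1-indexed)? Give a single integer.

Answer: 2

Derivation:
Step 1: current leaves = {1,4,8}. Remove leaf 1 (neighbor: 3).
Step 2: current leaves = {3,4,8}. Remove leaf 3 (neighbor: 6).
Step 3: current leaves = {4,6,8}. Remove leaf 4 (neighbor: 7).
Step 4: current leaves = {6,8}. Remove leaf 6 (neighbor: 2).
Step 5: current leaves = {2,8}. Remove leaf 2 (neighbor: 5).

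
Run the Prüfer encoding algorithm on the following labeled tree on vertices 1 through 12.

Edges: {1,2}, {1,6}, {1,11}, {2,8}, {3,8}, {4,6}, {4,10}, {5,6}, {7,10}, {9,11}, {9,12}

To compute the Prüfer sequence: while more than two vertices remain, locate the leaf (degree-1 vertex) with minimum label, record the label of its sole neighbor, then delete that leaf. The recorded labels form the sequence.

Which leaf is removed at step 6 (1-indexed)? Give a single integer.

Answer: 10

Derivation:
Step 1: current leaves = {3,5,7,12}. Remove leaf 3 (neighbor: 8).
Step 2: current leaves = {5,7,8,12}. Remove leaf 5 (neighbor: 6).
Step 3: current leaves = {7,8,12}. Remove leaf 7 (neighbor: 10).
Step 4: current leaves = {8,10,12}. Remove leaf 8 (neighbor: 2).
Step 5: current leaves = {2,10,12}. Remove leaf 2 (neighbor: 1).
Step 6: current leaves = {10,12}. Remove leaf 10 (neighbor: 4).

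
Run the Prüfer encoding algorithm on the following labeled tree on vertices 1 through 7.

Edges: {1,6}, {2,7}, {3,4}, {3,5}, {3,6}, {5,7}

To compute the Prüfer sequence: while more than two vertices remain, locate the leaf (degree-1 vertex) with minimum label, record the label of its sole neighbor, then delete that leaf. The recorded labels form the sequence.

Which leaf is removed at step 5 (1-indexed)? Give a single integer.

Step 1: current leaves = {1,2,4}. Remove leaf 1 (neighbor: 6).
Step 2: current leaves = {2,4,6}. Remove leaf 2 (neighbor: 7).
Step 3: current leaves = {4,6,7}. Remove leaf 4 (neighbor: 3).
Step 4: current leaves = {6,7}. Remove leaf 6 (neighbor: 3).
Step 5: current leaves = {3,7}. Remove leaf 3 (neighbor: 5).

Answer: 3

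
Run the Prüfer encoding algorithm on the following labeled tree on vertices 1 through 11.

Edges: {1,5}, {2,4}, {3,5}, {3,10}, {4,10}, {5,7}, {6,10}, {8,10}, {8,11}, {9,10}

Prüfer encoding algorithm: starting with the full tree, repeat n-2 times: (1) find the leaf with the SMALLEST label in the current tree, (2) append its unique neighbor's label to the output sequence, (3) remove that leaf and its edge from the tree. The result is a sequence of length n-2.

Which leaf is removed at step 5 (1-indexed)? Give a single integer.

Step 1: current leaves = {1,2,6,7,9,11}. Remove leaf 1 (neighbor: 5).
Step 2: current leaves = {2,6,7,9,11}. Remove leaf 2 (neighbor: 4).
Step 3: current leaves = {4,6,7,9,11}. Remove leaf 4 (neighbor: 10).
Step 4: current leaves = {6,7,9,11}. Remove leaf 6 (neighbor: 10).
Step 5: current leaves = {7,9,11}. Remove leaf 7 (neighbor: 5).

Answer: 7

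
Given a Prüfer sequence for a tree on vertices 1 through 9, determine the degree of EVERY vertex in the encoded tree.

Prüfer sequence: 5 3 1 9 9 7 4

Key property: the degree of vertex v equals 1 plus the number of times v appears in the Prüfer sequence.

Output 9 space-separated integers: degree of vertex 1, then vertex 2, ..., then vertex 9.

Answer: 2 1 2 2 2 1 2 1 3

Derivation:
p_1 = 5: count[5] becomes 1
p_2 = 3: count[3] becomes 1
p_3 = 1: count[1] becomes 1
p_4 = 9: count[9] becomes 1
p_5 = 9: count[9] becomes 2
p_6 = 7: count[7] becomes 1
p_7 = 4: count[4] becomes 1
Degrees (1 + count): deg[1]=1+1=2, deg[2]=1+0=1, deg[3]=1+1=2, deg[4]=1+1=2, deg[5]=1+1=2, deg[6]=1+0=1, deg[7]=1+1=2, deg[8]=1+0=1, deg[9]=1+2=3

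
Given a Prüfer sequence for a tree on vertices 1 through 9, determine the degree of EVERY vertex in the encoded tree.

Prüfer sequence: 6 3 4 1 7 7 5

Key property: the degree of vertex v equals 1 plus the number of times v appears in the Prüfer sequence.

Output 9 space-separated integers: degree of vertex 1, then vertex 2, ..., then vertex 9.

Answer: 2 1 2 2 2 2 3 1 1

Derivation:
p_1 = 6: count[6] becomes 1
p_2 = 3: count[3] becomes 1
p_3 = 4: count[4] becomes 1
p_4 = 1: count[1] becomes 1
p_5 = 7: count[7] becomes 1
p_6 = 7: count[7] becomes 2
p_7 = 5: count[5] becomes 1
Degrees (1 + count): deg[1]=1+1=2, deg[2]=1+0=1, deg[3]=1+1=2, deg[4]=1+1=2, deg[5]=1+1=2, deg[6]=1+1=2, deg[7]=1+2=3, deg[8]=1+0=1, deg[9]=1+0=1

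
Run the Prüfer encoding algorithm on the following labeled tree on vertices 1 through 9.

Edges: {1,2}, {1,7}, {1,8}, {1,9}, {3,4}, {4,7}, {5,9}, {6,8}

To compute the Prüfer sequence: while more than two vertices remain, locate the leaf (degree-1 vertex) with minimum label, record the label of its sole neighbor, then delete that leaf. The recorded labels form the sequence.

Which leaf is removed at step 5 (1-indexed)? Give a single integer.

Answer: 6

Derivation:
Step 1: current leaves = {2,3,5,6}. Remove leaf 2 (neighbor: 1).
Step 2: current leaves = {3,5,6}. Remove leaf 3 (neighbor: 4).
Step 3: current leaves = {4,5,6}. Remove leaf 4 (neighbor: 7).
Step 4: current leaves = {5,6,7}. Remove leaf 5 (neighbor: 9).
Step 5: current leaves = {6,7,9}. Remove leaf 6 (neighbor: 8).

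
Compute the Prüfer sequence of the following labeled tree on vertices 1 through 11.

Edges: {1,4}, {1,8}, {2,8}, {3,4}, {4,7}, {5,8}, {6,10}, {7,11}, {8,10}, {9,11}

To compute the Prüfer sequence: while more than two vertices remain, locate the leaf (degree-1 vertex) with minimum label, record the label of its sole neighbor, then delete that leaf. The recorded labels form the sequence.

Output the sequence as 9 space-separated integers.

Step 1: leaves = {2,3,5,6,9}. Remove smallest leaf 2, emit neighbor 8.
Step 2: leaves = {3,5,6,9}. Remove smallest leaf 3, emit neighbor 4.
Step 3: leaves = {5,6,9}. Remove smallest leaf 5, emit neighbor 8.
Step 4: leaves = {6,9}. Remove smallest leaf 6, emit neighbor 10.
Step 5: leaves = {9,10}. Remove smallest leaf 9, emit neighbor 11.
Step 6: leaves = {10,11}. Remove smallest leaf 10, emit neighbor 8.
Step 7: leaves = {8,11}. Remove smallest leaf 8, emit neighbor 1.
Step 8: leaves = {1,11}. Remove smallest leaf 1, emit neighbor 4.
Step 9: leaves = {4,11}. Remove smallest leaf 4, emit neighbor 7.
Done: 2 vertices remain (7, 11). Sequence = [8 4 8 10 11 8 1 4 7]

Answer: 8 4 8 10 11 8 1 4 7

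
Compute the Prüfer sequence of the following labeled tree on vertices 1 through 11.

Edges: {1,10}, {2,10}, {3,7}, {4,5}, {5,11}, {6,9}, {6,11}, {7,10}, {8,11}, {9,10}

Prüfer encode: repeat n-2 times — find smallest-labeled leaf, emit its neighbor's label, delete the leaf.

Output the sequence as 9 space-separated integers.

Step 1: leaves = {1,2,3,4,8}. Remove smallest leaf 1, emit neighbor 10.
Step 2: leaves = {2,3,4,8}. Remove smallest leaf 2, emit neighbor 10.
Step 3: leaves = {3,4,8}. Remove smallest leaf 3, emit neighbor 7.
Step 4: leaves = {4,7,8}. Remove smallest leaf 4, emit neighbor 5.
Step 5: leaves = {5,7,8}. Remove smallest leaf 5, emit neighbor 11.
Step 6: leaves = {7,8}. Remove smallest leaf 7, emit neighbor 10.
Step 7: leaves = {8,10}. Remove smallest leaf 8, emit neighbor 11.
Step 8: leaves = {10,11}. Remove smallest leaf 10, emit neighbor 9.
Step 9: leaves = {9,11}. Remove smallest leaf 9, emit neighbor 6.
Done: 2 vertices remain (6, 11). Sequence = [10 10 7 5 11 10 11 9 6]

Answer: 10 10 7 5 11 10 11 9 6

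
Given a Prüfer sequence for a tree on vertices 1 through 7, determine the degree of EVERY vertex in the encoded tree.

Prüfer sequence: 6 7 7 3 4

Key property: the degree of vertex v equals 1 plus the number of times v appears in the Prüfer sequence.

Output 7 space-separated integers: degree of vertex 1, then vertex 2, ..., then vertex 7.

Answer: 1 1 2 2 1 2 3

Derivation:
p_1 = 6: count[6] becomes 1
p_2 = 7: count[7] becomes 1
p_3 = 7: count[7] becomes 2
p_4 = 3: count[3] becomes 1
p_5 = 4: count[4] becomes 1
Degrees (1 + count): deg[1]=1+0=1, deg[2]=1+0=1, deg[3]=1+1=2, deg[4]=1+1=2, deg[5]=1+0=1, deg[6]=1+1=2, deg[7]=1+2=3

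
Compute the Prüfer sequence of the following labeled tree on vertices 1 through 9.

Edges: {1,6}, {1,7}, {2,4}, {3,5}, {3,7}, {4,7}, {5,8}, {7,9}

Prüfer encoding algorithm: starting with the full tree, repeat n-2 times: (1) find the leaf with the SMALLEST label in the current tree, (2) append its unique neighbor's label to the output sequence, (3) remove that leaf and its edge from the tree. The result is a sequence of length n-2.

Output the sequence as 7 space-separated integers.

Answer: 4 7 1 7 5 3 7

Derivation:
Step 1: leaves = {2,6,8,9}. Remove smallest leaf 2, emit neighbor 4.
Step 2: leaves = {4,6,8,9}. Remove smallest leaf 4, emit neighbor 7.
Step 3: leaves = {6,8,9}. Remove smallest leaf 6, emit neighbor 1.
Step 4: leaves = {1,8,9}. Remove smallest leaf 1, emit neighbor 7.
Step 5: leaves = {8,9}. Remove smallest leaf 8, emit neighbor 5.
Step 6: leaves = {5,9}. Remove smallest leaf 5, emit neighbor 3.
Step 7: leaves = {3,9}. Remove smallest leaf 3, emit neighbor 7.
Done: 2 vertices remain (7, 9). Sequence = [4 7 1 7 5 3 7]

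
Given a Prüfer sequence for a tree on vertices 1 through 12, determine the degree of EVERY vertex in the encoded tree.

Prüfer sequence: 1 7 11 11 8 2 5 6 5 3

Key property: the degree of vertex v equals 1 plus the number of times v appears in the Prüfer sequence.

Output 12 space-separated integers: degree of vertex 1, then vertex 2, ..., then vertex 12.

p_1 = 1: count[1] becomes 1
p_2 = 7: count[7] becomes 1
p_3 = 11: count[11] becomes 1
p_4 = 11: count[11] becomes 2
p_5 = 8: count[8] becomes 1
p_6 = 2: count[2] becomes 1
p_7 = 5: count[5] becomes 1
p_8 = 6: count[6] becomes 1
p_9 = 5: count[5] becomes 2
p_10 = 3: count[3] becomes 1
Degrees (1 + count): deg[1]=1+1=2, deg[2]=1+1=2, deg[3]=1+1=2, deg[4]=1+0=1, deg[5]=1+2=3, deg[6]=1+1=2, deg[7]=1+1=2, deg[8]=1+1=2, deg[9]=1+0=1, deg[10]=1+0=1, deg[11]=1+2=3, deg[12]=1+0=1

Answer: 2 2 2 1 3 2 2 2 1 1 3 1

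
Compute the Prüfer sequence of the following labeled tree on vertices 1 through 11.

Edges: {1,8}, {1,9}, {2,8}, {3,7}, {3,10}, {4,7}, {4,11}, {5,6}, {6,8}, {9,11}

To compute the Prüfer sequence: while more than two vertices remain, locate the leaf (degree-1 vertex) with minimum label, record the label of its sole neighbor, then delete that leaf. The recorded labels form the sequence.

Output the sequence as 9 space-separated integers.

Answer: 8 6 8 1 9 11 3 7 4

Derivation:
Step 1: leaves = {2,5,10}. Remove smallest leaf 2, emit neighbor 8.
Step 2: leaves = {5,10}. Remove smallest leaf 5, emit neighbor 6.
Step 3: leaves = {6,10}. Remove smallest leaf 6, emit neighbor 8.
Step 4: leaves = {8,10}. Remove smallest leaf 8, emit neighbor 1.
Step 5: leaves = {1,10}. Remove smallest leaf 1, emit neighbor 9.
Step 6: leaves = {9,10}. Remove smallest leaf 9, emit neighbor 11.
Step 7: leaves = {10,11}. Remove smallest leaf 10, emit neighbor 3.
Step 8: leaves = {3,11}. Remove smallest leaf 3, emit neighbor 7.
Step 9: leaves = {7,11}. Remove smallest leaf 7, emit neighbor 4.
Done: 2 vertices remain (4, 11). Sequence = [8 6 8 1 9 11 3 7 4]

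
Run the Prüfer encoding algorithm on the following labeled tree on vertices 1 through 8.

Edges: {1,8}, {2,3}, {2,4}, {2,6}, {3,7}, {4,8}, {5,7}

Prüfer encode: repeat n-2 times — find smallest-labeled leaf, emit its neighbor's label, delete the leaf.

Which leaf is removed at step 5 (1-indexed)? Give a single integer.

Step 1: current leaves = {1,5,6}. Remove leaf 1 (neighbor: 8).
Step 2: current leaves = {5,6,8}. Remove leaf 5 (neighbor: 7).
Step 3: current leaves = {6,7,8}. Remove leaf 6 (neighbor: 2).
Step 4: current leaves = {7,8}. Remove leaf 7 (neighbor: 3).
Step 5: current leaves = {3,8}. Remove leaf 3 (neighbor: 2).

Answer: 3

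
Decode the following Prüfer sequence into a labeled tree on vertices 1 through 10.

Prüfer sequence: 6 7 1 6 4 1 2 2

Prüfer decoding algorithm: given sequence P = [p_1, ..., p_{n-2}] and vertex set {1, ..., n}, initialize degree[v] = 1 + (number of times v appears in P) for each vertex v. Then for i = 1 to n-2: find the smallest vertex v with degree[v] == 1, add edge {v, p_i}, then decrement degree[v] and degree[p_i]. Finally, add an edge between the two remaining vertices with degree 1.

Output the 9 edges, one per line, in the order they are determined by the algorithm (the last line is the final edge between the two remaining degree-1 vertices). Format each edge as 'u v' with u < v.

Initial degrees: {1:3, 2:3, 3:1, 4:2, 5:1, 6:3, 7:2, 8:1, 9:1, 10:1}
Step 1: smallest deg-1 vertex = 3, p_1 = 6. Add edge {3,6}. Now deg[3]=0, deg[6]=2.
Step 2: smallest deg-1 vertex = 5, p_2 = 7. Add edge {5,7}. Now deg[5]=0, deg[7]=1.
Step 3: smallest deg-1 vertex = 7, p_3 = 1. Add edge {1,7}. Now deg[7]=0, deg[1]=2.
Step 4: smallest deg-1 vertex = 8, p_4 = 6. Add edge {6,8}. Now deg[8]=0, deg[6]=1.
Step 5: smallest deg-1 vertex = 6, p_5 = 4. Add edge {4,6}. Now deg[6]=0, deg[4]=1.
Step 6: smallest deg-1 vertex = 4, p_6 = 1. Add edge {1,4}. Now deg[4]=0, deg[1]=1.
Step 7: smallest deg-1 vertex = 1, p_7 = 2. Add edge {1,2}. Now deg[1]=0, deg[2]=2.
Step 8: smallest deg-1 vertex = 9, p_8 = 2. Add edge {2,9}. Now deg[9]=0, deg[2]=1.
Final: two remaining deg-1 vertices are 2, 10. Add edge {2,10}.

Answer: 3 6
5 7
1 7
6 8
4 6
1 4
1 2
2 9
2 10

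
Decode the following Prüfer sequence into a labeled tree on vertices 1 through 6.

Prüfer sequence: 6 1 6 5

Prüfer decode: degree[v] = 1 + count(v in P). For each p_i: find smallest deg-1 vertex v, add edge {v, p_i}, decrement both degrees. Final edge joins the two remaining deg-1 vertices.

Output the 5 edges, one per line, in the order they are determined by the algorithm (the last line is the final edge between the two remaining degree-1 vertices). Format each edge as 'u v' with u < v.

Initial degrees: {1:2, 2:1, 3:1, 4:1, 5:2, 6:3}
Step 1: smallest deg-1 vertex = 2, p_1 = 6. Add edge {2,6}. Now deg[2]=0, deg[6]=2.
Step 2: smallest deg-1 vertex = 3, p_2 = 1. Add edge {1,3}. Now deg[3]=0, deg[1]=1.
Step 3: smallest deg-1 vertex = 1, p_3 = 6. Add edge {1,6}. Now deg[1]=0, deg[6]=1.
Step 4: smallest deg-1 vertex = 4, p_4 = 5. Add edge {4,5}. Now deg[4]=0, deg[5]=1.
Final: two remaining deg-1 vertices are 5, 6. Add edge {5,6}.

Answer: 2 6
1 3
1 6
4 5
5 6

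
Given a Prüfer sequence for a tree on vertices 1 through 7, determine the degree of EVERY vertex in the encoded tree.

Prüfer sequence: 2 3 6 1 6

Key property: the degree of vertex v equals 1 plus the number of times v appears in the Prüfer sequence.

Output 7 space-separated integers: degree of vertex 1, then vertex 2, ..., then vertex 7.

Answer: 2 2 2 1 1 3 1

Derivation:
p_1 = 2: count[2] becomes 1
p_2 = 3: count[3] becomes 1
p_3 = 6: count[6] becomes 1
p_4 = 1: count[1] becomes 1
p_5 = 6: count[6] becomes 2
Degrees (1 + count): deg[1]=1+1=2, deg[2]=1+1=2, deg[3]=1+1=2, deg[4]=1+0=1, deg[5]=1+0=1, deg[6]=1+2=3, deg[7]=1+0=1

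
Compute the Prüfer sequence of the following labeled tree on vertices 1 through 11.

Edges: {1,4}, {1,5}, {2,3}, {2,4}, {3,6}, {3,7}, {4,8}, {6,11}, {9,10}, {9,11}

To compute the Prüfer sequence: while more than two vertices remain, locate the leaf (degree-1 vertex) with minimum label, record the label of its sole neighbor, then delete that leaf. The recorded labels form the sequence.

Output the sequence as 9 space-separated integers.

Step 1: leaves = {5,7,8,10}. Remove smallest leaf 5, emit neighbor 1.
Step 2: leaves = {1,7,8,10}. Remove smallest leaf 1, emit neighbor 4.
Step 3: leaves = {7,8,10}. Remove smallest leaf 7, emit neighbor 3.
Step 4: leaves = {8,10}. Remove smallest leaf 8, emit neighbor 4.
Step 5: leaves = {4,10}. Remove smallest leaf 4, emit neighbor 2.
Step 6: leaves = {2,10}. Remove smallest leaf 2, emit neighbor 3.
Step 7: leaves = {3,10}. Remove smallest leaf 3, emit neighbor 6.
Step 8: leaves = {6,10}. Remove smallest leaf 6, emit neighbor 11.
Step 9: leaves = {10,11}. Remove smallest leaf 10, emit neighbor 9.
Done: 2 vertices remain (9, 11). Sequence = [1 4 3 4 2 3 6 11 9]

Answer: 1 4 3 4 2 3 6 11 9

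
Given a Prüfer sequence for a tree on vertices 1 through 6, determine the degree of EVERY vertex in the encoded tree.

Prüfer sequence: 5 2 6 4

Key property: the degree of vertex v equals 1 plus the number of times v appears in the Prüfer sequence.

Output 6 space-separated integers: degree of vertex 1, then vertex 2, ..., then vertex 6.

Answer: 1 2 1 2 2 2

Derivation:
p_1 = 5: count[5] becomes 1
p_2 = 2: count[2] becomes 1
p_3 = 6: count[6] becomes 1
p_4 = 4: count[4] becomes 1
Degrees (1 + count): deg[1]=1+0=1, deg[2]=1+1=2, deg[3]=1+0=1, deg[4]=1+1=2, deg[5]=1+1=2, deg[6]=1+1=2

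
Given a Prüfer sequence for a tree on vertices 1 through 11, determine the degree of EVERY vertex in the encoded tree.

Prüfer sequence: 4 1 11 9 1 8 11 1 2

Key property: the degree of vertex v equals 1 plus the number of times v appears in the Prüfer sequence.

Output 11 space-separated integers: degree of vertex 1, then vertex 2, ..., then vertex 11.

Answer: 4 2 1 2 1 1 1 2 2 1 3

Derivation:
p_1 = 4: count[4] becomes 1
p_2 = 1: count[1] becomes 1
p_3 = 11: count[11] becomes 1
p_4 = 9: count[9] becomes 1
p_5 = 1: count[1] becomes 2
p_6 = 8: count[8] becomes 1
p_7 = 11: count[11] becomes 2
p_8 = 1: count[1] becomes 3
p_9 = 2: count[2] becomes 1
Degrees (1 + count): deg[1]=1+3=4, deg[2]=1+1=2, deg[3]=1+0=1, deg[4]=1+1=2, deg[5]=1+0=1, deg[6]=1+0=1, deg[7]=1+0=1, deg[8]=1+1=2, deg[9]=1+1=2, deg[10]=1+0=1, deg[11]=1+2=3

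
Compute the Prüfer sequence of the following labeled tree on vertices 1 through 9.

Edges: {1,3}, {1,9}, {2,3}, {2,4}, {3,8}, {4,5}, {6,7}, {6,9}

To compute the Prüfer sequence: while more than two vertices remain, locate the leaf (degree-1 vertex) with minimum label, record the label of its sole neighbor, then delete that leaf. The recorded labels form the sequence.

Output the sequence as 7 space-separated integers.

Answer: 4 2 3 6 9 3 1

Derivation:
Step 1: leaves = {5,7,8}. Remove smallest leaf 5, emit neighbor 4.
Step 2: leaves = {4,7,8}. Remove smallest leaf 4, emit neighbor 2.
Step 3: leaves = {2,7,8}. Remove smallest leaf 2, emit neighbor 3.
Step 4: leaves = {7,8}. Remove smallest leaf 7, emit neighbor 6.
Step 5: leaves = {6,8}. Remove smallest leaf 6, emit neighbor 9.
Step 6: leaves = {8,9}. Remove smallest leaf 8, emit neighbor 3.
Step 7: leaves = {3,9}. Remove smallest leaf 3, emit neighbor 1.
Done: 2 vertices remain (1, 9). Sequence = [4 2 3 6 9 3 1]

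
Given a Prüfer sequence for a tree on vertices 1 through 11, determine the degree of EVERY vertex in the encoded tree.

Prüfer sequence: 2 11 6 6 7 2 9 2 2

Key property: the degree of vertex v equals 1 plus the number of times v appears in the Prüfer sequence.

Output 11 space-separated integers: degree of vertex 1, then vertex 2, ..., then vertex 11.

Answer: 1 5 1 1 1 3 2 1 2 1 2

Derivation:
p_1 = 2: count[2] becomes 1
p_2 = 11: count[11] becomes 1
p_3 = 6: count[6] becomes 1
p_4 = 6: count[6] becomes 2
p_5 = 7: count[7] becomes 1
p_6 = 2: count[2] becomes 2
p_7 = 9: count[9] becomes 1
p_8 = 2: count[2] becomes 3
p_9 = 2: count[2] becomes 4
Degrees (1 + count): deg[1]=1+0=1, deg[2]=1+4=5, deg[3]=1+0=1, deg[4]=1+0=1, deg[5]=1+0=1, deg[6]=1+2=3, deg[7]=1+1=2, deg[8]=1+0=1, deg[9]=1+1=2, deg[10]=1+0=1, deg[11]=1+1=2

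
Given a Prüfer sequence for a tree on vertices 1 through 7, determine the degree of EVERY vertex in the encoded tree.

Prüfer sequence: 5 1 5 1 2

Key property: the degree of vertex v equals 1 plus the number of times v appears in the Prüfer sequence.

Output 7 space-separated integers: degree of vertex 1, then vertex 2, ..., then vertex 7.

p_1 = 5: count[5] becomes 1
p_2 = 1: count[1] becomes 1
p_3 = 5: count[5] becomes 2
p_4 = 1: count[1] becomes 2
p_5 = 2: count[2] becomes 1
Degrees (1 + count): deg[1]=1+2=3, deg[2]=1+1=2, deg[3]=1+0=1, deg[4]=1+0=1, deg[5]=1+2=3, deg[6]=1+0=1, deg[7]=1+0=1

Answer: 3 2 1 1 3 1 1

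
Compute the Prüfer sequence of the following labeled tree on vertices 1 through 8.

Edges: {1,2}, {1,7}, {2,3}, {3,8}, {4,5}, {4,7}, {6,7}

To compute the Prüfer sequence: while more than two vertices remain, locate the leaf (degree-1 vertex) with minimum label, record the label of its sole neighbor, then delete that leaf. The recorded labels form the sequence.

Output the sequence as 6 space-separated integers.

Answer: 4 7 7 1 2 3

Derivation:
Step 1: leaves = {5,6,8}. Remove smallest leaf 5, emit neighbor 4.
Step 2: leaves = {4,6,8}. Remove smallest leaf 4, emit neighbor 7.
Step 3: leaves = {6,8}. Remove smallest leaf 6, emit neighbor 7.
Step 4: leaves = {7,8}. Remove smallest leaf 7, emit neighbor 1.
Step 5: leaves = {1,8}. Remove smallest leaf 1, emit neighbor 2.
Step 6: leaves = {2,8}. Remove smallest leaf 2, emit neighbor 3.
Done: 2 vertices remain (3, 8). Sequence = [4 7 7 1 2 3]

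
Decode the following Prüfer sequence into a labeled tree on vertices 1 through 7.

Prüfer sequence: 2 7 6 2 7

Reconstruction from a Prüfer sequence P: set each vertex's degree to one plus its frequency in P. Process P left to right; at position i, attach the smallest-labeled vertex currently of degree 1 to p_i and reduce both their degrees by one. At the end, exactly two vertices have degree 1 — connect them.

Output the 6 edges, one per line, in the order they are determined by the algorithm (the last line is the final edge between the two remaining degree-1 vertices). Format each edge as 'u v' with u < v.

Answer: 1 2
3 7
4 6
2 5
2 7
6 7

Derivation:
Initial degrees: {1:1, 2:3, 3:1, 4:1, 5:1, 6:2, 7:3}
Step 1: smallest deg-1 vertex = 1, p_1 = 2. Add edge {1,2}. Now deg[1]=0, deg[2]=2.
Step 2: smallest deg-1 vertex = 3, p_2 = 7. Add edge {3,7}. Now deg[3]=0, deg[7]=2.
Step 3: smallest deg-1 vertex = 4, p_3 = 6. Add edge {4,6}. Now deg[4]=0, deg[6]=1.
Step 4: smallest deg-1 vertex = 5, p_4 = 2. Add edge {2,5}. Now deg[5]=0, deg[2]=1.
Step 5: smallest deg-1 vertex = 2, p_5 = 7. Add edge {2,7}. Now deg[2]=0, deg[7]=1.
Final: two remaining deg-1 vertices are 6, 7. Add edge {6,7}.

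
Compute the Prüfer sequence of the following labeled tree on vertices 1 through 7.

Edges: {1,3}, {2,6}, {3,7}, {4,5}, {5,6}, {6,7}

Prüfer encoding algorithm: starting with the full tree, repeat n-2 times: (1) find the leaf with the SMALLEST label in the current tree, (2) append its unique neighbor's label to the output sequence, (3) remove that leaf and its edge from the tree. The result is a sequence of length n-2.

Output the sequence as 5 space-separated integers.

Step 1: leaves = {1,2,4}. Remove smallest leaf 1, emit neighbor 3.
Step 2: leaves = {2,3,4}. Remove smallest leaf 2, emit neighbor 6.
Step 3: leaves = {3,4}. Remove smallest leaf 3, emit neighbor 7.
Step 4: leaves = {4,7}. Remove smallest leaf 4, emit neighbor 5.
Step 5: leaves = {5,7}. Remove smallest leaf 5, emit neighbor 6.
Done: 2 vertices remain (6, 7). Sequence = [3 6 7 5 6]

Answer: 3 6 7 5 6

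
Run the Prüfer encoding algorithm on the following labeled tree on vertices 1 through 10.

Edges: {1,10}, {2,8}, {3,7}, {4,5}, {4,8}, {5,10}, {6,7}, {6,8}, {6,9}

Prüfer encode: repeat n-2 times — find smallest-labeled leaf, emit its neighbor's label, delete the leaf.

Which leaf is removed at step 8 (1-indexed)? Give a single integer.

Step 1: current leaves = {1,2,3,9}. Remove leaf 1 (neighbor: 10).
Step 2: current leaves = {2,3,9,10}. Remove leaf 2 (neighbor: 8).
Step 3: current leaves = {3,9,10}. Remove leaf 3 (neighbor: 7).
Step 4: current leaves = {7,9,10}. Remove leaf 7 (neighbor: 6).
Step 5: current leaves = {9,10}. Remove leaf 9 (neighbor: 6).
Step 6: current leaves = {6,10}. Remove leaf 6 (neighbor: 8).
Step 7: current leaves = {8,10}. Remove leaf 8 (neighbor: 4).
Step 8: current leaves = {4,10}. Remove leaf 4 (neighbor: 5).

Answer: 4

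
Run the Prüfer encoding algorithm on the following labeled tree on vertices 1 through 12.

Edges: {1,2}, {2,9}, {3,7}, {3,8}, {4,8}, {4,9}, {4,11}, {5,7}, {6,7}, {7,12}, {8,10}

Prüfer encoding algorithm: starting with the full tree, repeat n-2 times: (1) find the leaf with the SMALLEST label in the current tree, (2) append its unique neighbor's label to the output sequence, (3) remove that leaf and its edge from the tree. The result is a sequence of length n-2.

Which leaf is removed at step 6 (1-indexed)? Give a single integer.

Answer: 10

Derivation:
Step 1: current leaves = {1,5,6,10,11,12}. Remove leaf 1 (neighbor: 2).
Step 2: current leaves = {2,5,6,10,11,12}. Remove leaf 2 (neighbor: 9).
Step 3: current leaves = {5,6,9,10,11,12}. Remove leaf 5 (neighbor: 7).
Step 4: current leaves = {6,9,10,11,12}. Remove leaf 6 (neighbor: 7).
Step 5: current leaves = {9,10,11,12}. Remove leaf 9 (neighbor: 4).
Step 6: current leaves = {10,11,12}. Remove leaf 10 (neighbor: 8).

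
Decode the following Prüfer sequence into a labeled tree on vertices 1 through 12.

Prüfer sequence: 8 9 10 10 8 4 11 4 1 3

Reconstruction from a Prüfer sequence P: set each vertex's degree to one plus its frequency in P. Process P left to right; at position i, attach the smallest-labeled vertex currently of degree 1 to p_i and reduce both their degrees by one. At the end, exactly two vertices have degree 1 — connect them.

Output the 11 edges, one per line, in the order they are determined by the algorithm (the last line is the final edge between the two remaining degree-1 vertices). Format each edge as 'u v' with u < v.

Initial degrees: {1:2, 2:1, 3:2, 4:3, 5:1, 6:1, 7:1, 8:3, 9:2, 10:3, 11:2, 12:1}
Step 1: smallest deg-1 vertex = 2, p_1 = 8. Add edge {2,8}. Now deg[2]=0, deg[8]=2.
Step 2: smallest deg-1 vertex = 5, p_2 = 9. Add edge {5,9}. Now deg[5]=0, deg[9]=1.
Step 3: smallest deg-1 vertex = 6, p_3 = 10. Add edge {6,10}. Now deg[6]=0, deg[10]=2.
Step 4: smallest deg-1 vertex = 7, p_4 = 10. Add edge {7,10}. Now deg[7]=0, deg[10]=1.
Step 5: smallest deg-1 vertex = 9, p_5 = 8. Add edge {8,9}. Now deg[9]=0, deg[8]=1.
Step 6: smallest deg-1 vertex = 8, p_6 = 4. Add edge {4,8}. Now deg[8]=0, deg[4]=2.
Step 7: smallest deg-1 vertex = 10, p_7 = 11. Add edge {10,11}. Now deg[10]=0, deg[11]=1.
Step 8: smallest deg-1 vertex = 11, p_8 = 4. Add edge {4,11}. Now deg[11]=0, deg[4]=1.
Step 9: smallest deg-1 vertex = 4, p_9 = 1. Add edge {1,4}. Now deg[4]=0, deg[1]=1.
Step 10: smallest deg-1 vertex = 1, p_10 = 3. Add edge {1,3}. Now deg[1]=0, deg[3]=1.
Final: two remaining deg-1 vertices are 3, 12. Add edge {3,12}.

Answer: 2 8
5 9
6 10
7 10
8 9
4 8
10 11
4 11
1 4
1 3
3 12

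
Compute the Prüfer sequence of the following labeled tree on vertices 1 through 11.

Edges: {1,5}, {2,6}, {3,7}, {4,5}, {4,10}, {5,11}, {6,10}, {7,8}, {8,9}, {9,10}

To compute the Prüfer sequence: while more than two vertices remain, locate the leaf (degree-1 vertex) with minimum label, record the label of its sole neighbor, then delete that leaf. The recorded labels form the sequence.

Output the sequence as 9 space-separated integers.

Answer: 5 6 7 10 8 9 10 4 5

Derivation:
Step 1: leaves = {1,2,3,11}. Remove smallest leaf 1, emit neighbor 5.
Step 2: leaves = {2,3,11}. Remove smallest leaf 2, emit neighbor 6.
Step 3: leaves = {3,6,11}. Remove smallest leaf 3, emit neighbor 7.
Step 4: leaves = {6,7,11}. Remove smallest leaf 6, emit neighbor 10.
Step 5: leaves = {7,11}. Remove smallest leaf 7, emit neighbor 8.
Step 6: leaves = {8,11}. Remove smallest leaf 8, emit neighbor 9.
Step 7: leaves = {9,11}. Remove smallest leaf 9, emit neighbor 10.
Step 8: leaves = {10,11}. Remove smallest leaf 10, emit neighbor 4.
Step 9: leaves = {4,11}. Remove smallest leaf 4, emit neighbor 5.
Done: 2 vertices remain (5, 11). Sequence = [5 6 7 10 8 9 10 4 5]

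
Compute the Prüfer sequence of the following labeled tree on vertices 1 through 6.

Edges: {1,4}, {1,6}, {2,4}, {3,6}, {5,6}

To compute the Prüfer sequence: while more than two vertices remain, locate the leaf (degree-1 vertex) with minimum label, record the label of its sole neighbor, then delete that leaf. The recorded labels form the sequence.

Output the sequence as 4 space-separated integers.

Answer: 4 6 1 6

Derivation:
Step 1: leaves = {2,3,5}. Remove smallest leaf 2, emit neighbor 4.
Step 2: leaves = {3,4,5}. Remove smallest leaf 3, emit neighbor 6.
Step 3: leaves = {4,5}. Remove smallest leaf 4, emit neighbor 1.
Step 4: leaves = {1,5}. Remove smallest leaf 1, emit neighbor 6.
Done: 2 vertices remain (5, 6). Sequence = [4 6 1 6]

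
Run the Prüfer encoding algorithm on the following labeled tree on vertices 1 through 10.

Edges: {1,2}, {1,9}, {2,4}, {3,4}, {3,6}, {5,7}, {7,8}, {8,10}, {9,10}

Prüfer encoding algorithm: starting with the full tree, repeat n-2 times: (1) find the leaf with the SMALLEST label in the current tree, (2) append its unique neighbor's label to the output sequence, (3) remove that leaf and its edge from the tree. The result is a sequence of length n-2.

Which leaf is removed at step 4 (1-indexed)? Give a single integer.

Step 1: current leaves = {5,6}. Remove leaf 5 (neighbor: 7).
Step 2: current leaves = {6,7}. Remove leaf 6 (neighbor: 3).
Step 3: current leaves = {3,7}. Remove leaf 3 (neighbor: 4).
Step 4: current leaves = {4,7}. Remove leaf 4 (neighbor: 2).

Answer: 4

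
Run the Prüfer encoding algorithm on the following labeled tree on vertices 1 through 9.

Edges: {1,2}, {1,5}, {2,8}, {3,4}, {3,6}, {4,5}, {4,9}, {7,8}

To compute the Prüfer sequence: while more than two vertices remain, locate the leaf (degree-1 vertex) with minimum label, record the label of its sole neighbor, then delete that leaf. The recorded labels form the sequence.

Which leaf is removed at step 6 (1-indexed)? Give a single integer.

Answer: 1

Derivation:
Step 1: current leaves = {6,7,9}. Remove leaf 6 (neighbor: 3).
Step 2: current leaves = {3,7,9}. Remove leaf 3 (neighbor: 4).
Step 3: current leaves = {7,9}. Remove leaf 7 (neighbor: 8).
Step 4: current leaves = {8,9}. Remove leaf 8 (neighbor: 2).
Step 5: current leaves = {2,9}. Remove leaf 2 (neighbor: 1).
Step 6: current leaves = {1,9}. Remove leaf 1 (neighbor: 5).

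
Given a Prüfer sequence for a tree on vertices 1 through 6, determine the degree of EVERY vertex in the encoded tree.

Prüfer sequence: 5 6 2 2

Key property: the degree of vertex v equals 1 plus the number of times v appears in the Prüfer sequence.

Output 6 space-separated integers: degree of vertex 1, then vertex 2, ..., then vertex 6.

Answer: 1 3 1 1 2 2

Derivation:
p_1 = 5: count[5] becomes 1
p_2 = 6: count[6] becomes 1
p_3 = 2: count[2] becomes 1
p_4 = 2: count[2] becomes 2
Degrees (1 + count): deg[1]=1+0=1, deg[2]=1+2=3, deg[3]=1+0=1, deg[4]=1+0=1, deg[5]=1+1=2, deg[6]=1+1=2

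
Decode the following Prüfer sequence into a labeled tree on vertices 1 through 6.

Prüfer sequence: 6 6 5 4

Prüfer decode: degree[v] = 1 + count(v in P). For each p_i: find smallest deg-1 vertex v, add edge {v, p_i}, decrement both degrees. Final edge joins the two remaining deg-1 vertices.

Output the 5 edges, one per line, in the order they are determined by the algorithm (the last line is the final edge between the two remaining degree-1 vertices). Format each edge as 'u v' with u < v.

Initial degrees: {1:1, 2:1, 3:1, 4:2, 5:2, 6:3}
Step 1: smallest deg-1 vertex = 1, p_1 = 6. Add edge {1,6}. Now deg[1]=0, deg[6]=2.
Step 2: smallest deg-1 vertex = 2, p_2 = 6. Add edge {2,6}. Now deg[2]=0, deg[6]=1.
Step 3: smallest deg-1 vertex = 3, p_3 = 5. Add edge {3,5}. Now deg[3]=0, deg[5]=1.
Step 4: smallest deg-1 vertex = 5, p_4 = 4. Add edge {4,5}. Now deg[5]=0, deg[4]=1.
Final: two remaining deg-1 vertices are 4, 6. Add edge {4,6}.

Answer: 1 6
2 6
3 5
4 5
4 6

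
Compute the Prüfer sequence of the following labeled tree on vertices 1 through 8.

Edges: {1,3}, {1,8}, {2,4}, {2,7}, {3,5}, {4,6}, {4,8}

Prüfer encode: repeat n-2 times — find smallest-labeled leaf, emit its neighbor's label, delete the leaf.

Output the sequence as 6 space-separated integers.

Answer: 3 1 8 4 2 4

Derivation:
Step 1: leaves = {5,6,7}. Remove smallest leaf 5, emit neighbor 3.
Step 2: leaves = {3,6,7}. Remove smallest leaf 3, emit neighbor 1.
Step 3: leaves = {1,6,7}. Remove smallest leaf 1, emit neighbor 8.
Step 4: leaves = {6,7,8}. Remove smallest leaf 6, emit neighbor 4.
Step 5: leaves = {7,8}. Remove smallest leaf 7, emit neighbor 2.
Step 6: leaves = {2,8}. Remove smallest leaf 2, emit neighbor 4.
Done: 2 vertices remain (4, 8). Sequence = [3 1 8 4 2 4]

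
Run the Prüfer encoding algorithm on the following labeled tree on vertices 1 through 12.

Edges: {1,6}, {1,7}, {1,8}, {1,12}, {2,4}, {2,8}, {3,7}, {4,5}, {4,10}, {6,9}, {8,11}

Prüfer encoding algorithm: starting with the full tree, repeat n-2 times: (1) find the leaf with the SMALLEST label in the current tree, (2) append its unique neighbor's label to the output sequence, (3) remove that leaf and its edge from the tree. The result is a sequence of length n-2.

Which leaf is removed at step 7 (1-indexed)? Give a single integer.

Answer: 4

Derivation:
Step 1: current leaves = {3,5,9,10,11,12}. Remove leaf 3 (neighbor: 7).
Step 2: current leaves = {5,7,9,10,11,12}. Remove leaf 5 (neighbor: 4).
Step 3: current leaves = {7,9,10,11,12}. Remove leaf 7 (neighbor: 1).
Step 4: current leaves = {9,10,11,12}. Remove leaf 9 (neighbor: 6).
Step 5: current leaves = {6,10,11,12}. Remove leaf 6 (neighbor: 1).
Step 6: current leaves = {10,11,12}. Remove leaf 10 (neighbor: 4).
Step 7: current leaves = {4,11,12}. Remove leaf 4 (neighbor: 2).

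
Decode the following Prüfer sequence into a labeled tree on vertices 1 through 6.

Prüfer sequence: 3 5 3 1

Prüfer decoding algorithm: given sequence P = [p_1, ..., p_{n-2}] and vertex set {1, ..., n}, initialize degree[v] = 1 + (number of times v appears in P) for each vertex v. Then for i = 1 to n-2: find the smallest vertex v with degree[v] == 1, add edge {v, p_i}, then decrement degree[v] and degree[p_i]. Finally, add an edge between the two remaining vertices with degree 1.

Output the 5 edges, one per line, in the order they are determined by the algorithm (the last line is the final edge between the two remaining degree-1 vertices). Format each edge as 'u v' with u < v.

Answer: 2 3
4 5
3 5
1 3
1 6

Derivation:
Initial degrees: {1:2, 2:1, 3:3, 4:1, 5:2, 6:1}
Step 1: smallest deg-1 vertex = 2, p_1 = 3. Add edge {2,3}. Now deg[2]=0, deg[3]=2.
Step 2: smallest deg-1 vertex = 4, p_2 = 5. Add edge {4,5}. Now deg[4]=0, deg[5]=1.
Step 3: smallest deg-1 vertex = 5, p_3 = 3. Add edge {3,5}. Now deg[5]=0, deg[3]=1.
Step 4: smallest deg-1 vertex = 3, p_4 = 1. Add edge {1,3}. Now deg[3]=0, deg[1]=1.
Final: two remaining deg-1 vertices are 1, 6. Add edge {1,6}.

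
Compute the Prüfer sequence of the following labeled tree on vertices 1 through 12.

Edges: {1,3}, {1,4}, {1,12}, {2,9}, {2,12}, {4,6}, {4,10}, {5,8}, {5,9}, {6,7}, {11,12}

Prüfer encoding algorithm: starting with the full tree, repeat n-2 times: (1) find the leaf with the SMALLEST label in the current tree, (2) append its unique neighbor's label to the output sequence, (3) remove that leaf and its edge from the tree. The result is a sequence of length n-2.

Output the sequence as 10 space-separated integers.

Answer: 1 6 4 5 9 2 12 4 1 12

Derivation:
Step 1: leaves = {3,7,8,10,11}. Remove smallest leaf 3, emit neighbor 1.
Step 2: leaves = {7,8,10,11}. Remove smallest leaf 7, emit neighbor 6.
Step 3: leaves = {6,8,10,11}. Remove smallest leaf 6, emit neighbor 4.
Step 4: leaves = {8,10,11}. Remove smallest leaf 8, emit neighbor 5.
Step 5: leaves = {5,10,11}. Remove smallest leaf 5, emit neighbor 9.
Step 6: leaves = {9,10,11}. Remove smallest leaf 9, emit neighbor 2.
Step 7: leaves = {2,10,11}. Remove smallest leaf 2, emit neighbor 12.
Step 8: leaves = {10,11}. Remove smallest leaf 10, emit neighbor 4.
Step 9: leaves = {4,11}. Remove smallest leaf 4, emit neighbor 1.
Step 10: leaves = {1,11}. Remove smallest leaf 1, emit neighbor 12.
Done: 2 vertices remain (11, 12). Sequence = [1 6 4 5 9 2 12 4 1 12]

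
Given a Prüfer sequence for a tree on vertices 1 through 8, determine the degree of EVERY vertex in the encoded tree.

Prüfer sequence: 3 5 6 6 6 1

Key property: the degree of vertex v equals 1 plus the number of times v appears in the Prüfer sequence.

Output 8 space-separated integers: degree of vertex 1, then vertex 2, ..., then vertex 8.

p_1 = 3: count[3] becomes 1
p_2 = 5: count[5] becomes 1
p_3 = 6: count[6] becomes 1
p_4 = 6: count[6] becomes 2
p_5 = 6: count[6] becomes 3
p_6 = 1: count[1] becomes 1
Degrees (1 + count): deg[1]=1+1=2, deg[2]=1+0=1, deg[3]=1+1=2, deg[4]=1+0=1, deg[5]=1+1=2, deg[6]=1+3=4, deg[7]=1+0=1, deg[8]=1+0=1

Answer: 2 1 2 1 2 4 1 1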